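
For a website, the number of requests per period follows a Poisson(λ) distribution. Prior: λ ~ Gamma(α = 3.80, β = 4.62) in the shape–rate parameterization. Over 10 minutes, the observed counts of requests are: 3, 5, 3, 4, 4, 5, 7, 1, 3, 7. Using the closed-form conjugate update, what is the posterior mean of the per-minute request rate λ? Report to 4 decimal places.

With a Gamma(shape α, rate β) prior, the Poisson likelihood is conjugate: the posterior is Gamma(α + ΣXᵢ, β + n).
Sum of counts S = 42 over n = 10 minutes.
Posterior: Gamma(α+S, β+n) = Gamma(3.80+42, 4.62+10) = Gamma(45.80, 14.62).
Posterior mean = α/β = 45.80/14.62 = 3.1327.

3.1327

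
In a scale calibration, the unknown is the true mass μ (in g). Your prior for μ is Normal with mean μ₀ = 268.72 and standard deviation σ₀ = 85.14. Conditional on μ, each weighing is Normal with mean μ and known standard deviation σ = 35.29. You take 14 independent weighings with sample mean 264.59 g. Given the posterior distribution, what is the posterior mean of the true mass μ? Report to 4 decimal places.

264.6401

For Normal data with known variance σ², a Normal(μ₀, σ₀²) prior on μ is conjugate. Posterior precision = 1/σ₀² + n/σ²; posterior mean is the precision-weighted average of μ₀ and x̄.
n·x̄ = 14·264.59 = 3704.26.
σ₀² = 85.14² = 7248.8196, σ² = 35.29² = 1245.3841; σ² + n·σ₀² = 1245.3841 + 14·7248.8196 = 102728.8585.
Posterior mean = (μ₀/σ₀² + n·x̄/σ²)/(1/σ₀² + n/σ²) = (σ²·μ₀ + σ₀²·n·x̄)/(σ² + n·σ₀²) = (1245.3841·268.72 + 7248.8196·3704.26)/102728.8585 = 27186172.106848/102728.8585 = 264.6401.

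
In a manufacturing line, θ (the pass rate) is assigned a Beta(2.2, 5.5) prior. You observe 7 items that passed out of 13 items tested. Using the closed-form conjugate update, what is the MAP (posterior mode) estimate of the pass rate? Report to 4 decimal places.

The Beta prior is conjugate to a Binomial/Bernoulli likelihood; the update adds successes to α and failures to β.
Posterior: Beta(α+k, β+n−k) = Beta(2.2+7, 5.5+6) = Beta(9.2, 11.5).
Mode of Beta(a,b) for a,b>1 is (a−1)/(a+b−2) = 8.2/18.7 = 0.4385.

0.4385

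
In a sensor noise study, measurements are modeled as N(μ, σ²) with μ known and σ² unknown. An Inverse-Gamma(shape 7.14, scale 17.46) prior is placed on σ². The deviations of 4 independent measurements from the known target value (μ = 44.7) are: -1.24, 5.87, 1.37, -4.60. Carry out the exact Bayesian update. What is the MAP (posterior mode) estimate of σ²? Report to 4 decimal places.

4.6327

With known mean μ and an Inverse-Gamma(α, β) prior on σ², the Normal likelihood is conjugate: posterior is Inv-Gamma(α + n/2, β + Σ(xᵢ−μ)²/2).
Σ(xᵢ−μ)² = (-1.24)² + (5.87)² + (1.37)² + (-4.60)² = 59.0314.
Posterior: Inv-Gamma(7.14 + 4/2, 17.46 + 59.0314/2) = Inv-Gamma(9.14, 46.97570).
Mode = β/(α+1) = 46.97570/10.14 = 4.6327.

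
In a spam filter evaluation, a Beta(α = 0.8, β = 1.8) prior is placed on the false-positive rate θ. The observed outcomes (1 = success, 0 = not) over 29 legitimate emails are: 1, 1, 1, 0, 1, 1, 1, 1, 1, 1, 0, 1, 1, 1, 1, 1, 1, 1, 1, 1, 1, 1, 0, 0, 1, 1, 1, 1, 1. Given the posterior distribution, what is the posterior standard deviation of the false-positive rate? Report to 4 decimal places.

The Beta prior is conjugate to a Binomial/Bernoulli likelihood; the update adds successes to α and failures to β.
Posterior: Beta(α+k, β+n−k) = Beta(0.8+25, 1.8+4) = Beta(25.8, 5.8).
Var = αβ/((α+β)²(α+β+1)) = 25.8·5.8/(31.6²·32.6) = 0.00459680; SD = √0.00459680 = 0.0678.

0.0678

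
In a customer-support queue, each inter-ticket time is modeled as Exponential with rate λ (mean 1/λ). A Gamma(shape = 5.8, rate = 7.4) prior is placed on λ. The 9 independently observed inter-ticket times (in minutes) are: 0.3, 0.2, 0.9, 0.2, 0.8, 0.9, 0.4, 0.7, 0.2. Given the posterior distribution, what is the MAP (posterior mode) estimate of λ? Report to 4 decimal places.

With a Gamma(shape α, rate β) prior on the exponential rate λ, the posterior after n observations with total T = Σxᵢ is Gamma(α+n, β+T).
Sum of observations T = 4.6 minutes; n = 9.
Posterior: Gamma(5.8+9, 7.4+4.6) = Gamma(14.8, 12.0).
Mode = (α−1)/β = 1.1500.

1.1500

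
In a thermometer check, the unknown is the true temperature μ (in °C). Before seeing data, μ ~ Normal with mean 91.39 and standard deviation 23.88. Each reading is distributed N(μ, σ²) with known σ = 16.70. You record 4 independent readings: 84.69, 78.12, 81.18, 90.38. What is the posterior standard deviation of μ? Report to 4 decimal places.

7.8820

For Normal data with known variance σ², a Normal(μ₀, σ₀²) prior on μ is conjugate. Posterior precision = 1/σ₀² + n/σ²; posterior mean is the precision-weighted average of μ₀ and x̄.
σ₀² = 23.88² = 570.2544, σ² = 16.70² = 278.89; σ² + n·σ₀² = 278.89 + 4·570.2544 = 2559.9076.
Posterior precision = 1/σ₀² + n/σ² = 1/570.2544 + 4/278.89 = (σ² + n·σ₀²)/(σ₀²σ²) = 2559.9076/(570.2544·278.89); posterior variance σₙ² = σ₀²σ²/(σ² + n·σ₀²) = 570.2544·278.89/2559.9076 = 62.126559.
Posterior SD = √σₙ² = √(570.2544·278.89/2559.9076) = 7.8820.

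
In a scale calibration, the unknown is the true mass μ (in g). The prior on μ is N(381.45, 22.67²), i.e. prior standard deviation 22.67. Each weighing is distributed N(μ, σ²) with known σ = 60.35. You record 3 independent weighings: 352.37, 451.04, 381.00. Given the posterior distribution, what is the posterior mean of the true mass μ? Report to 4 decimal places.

For Normal data with known variance σ², a Normal(μ₀, σ₀²) prior on μ is conjugate. Posterior precision = 1/σ₀² + n/σ²; posterior mean is the precision-weighted average of μ₀ and x̄.
Σxᵢ = 352.37 + 451.04 + 381.00 = 1184.41, so n·x̄ = 1184.41.
σ₀² = 22.67² = 513.9289, σ² = 60.35² = 3642.1225; σ² + n·σ₀² = 3642.1225 + 3·513.9289 = 5183.9092.
Posterior mean = (μ₀/σ₀² + n·x̄/σ²)/(1/σ₀² + n/σ²) = (σ²·μ₀ + σ₀²·n·x̄)/(σ² + n·σ₀²) = (3642.1225·381.45 + 513.9289·1184.41)/5183.9092 = 1997990.156074/5183.9092 = 385.4215.

385.4215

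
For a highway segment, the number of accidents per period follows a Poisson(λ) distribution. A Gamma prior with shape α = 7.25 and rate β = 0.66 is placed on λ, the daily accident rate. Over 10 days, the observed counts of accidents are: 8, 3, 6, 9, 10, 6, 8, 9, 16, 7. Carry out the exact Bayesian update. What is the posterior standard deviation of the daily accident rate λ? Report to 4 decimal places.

0.8862

With a Gamma(shape α, rate β) prior, the Poisson likelihood is conjugate: the posterior is Gamma(α + ΣXᵢ, β + n).
Sum of counts S = 82 over n = 10 days.
Posterior: Gamma(α+S, β+n) = Gamma(7.25+82, 0.66+10) = Gamma(89.25, 10.66).
SD = √α/β = √89.25/10.66 = 0.8862.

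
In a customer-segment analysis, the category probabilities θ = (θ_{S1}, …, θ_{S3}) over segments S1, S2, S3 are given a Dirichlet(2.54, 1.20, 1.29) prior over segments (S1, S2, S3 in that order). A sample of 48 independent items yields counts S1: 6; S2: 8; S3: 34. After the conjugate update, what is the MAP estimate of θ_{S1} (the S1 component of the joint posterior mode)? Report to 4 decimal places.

The Dirichlet prior is conjugate to the Multinomial likelihood: each posterior αⱼ = prior αⱼ + observed count nⱼ.
Posterior concentration: (8.54, 9.20, 35.29), total = 53.03.
Joint mode component: (α_{S1}−1)/(Σα−K) = 7.54/50.03 = 0.1507.

0.1507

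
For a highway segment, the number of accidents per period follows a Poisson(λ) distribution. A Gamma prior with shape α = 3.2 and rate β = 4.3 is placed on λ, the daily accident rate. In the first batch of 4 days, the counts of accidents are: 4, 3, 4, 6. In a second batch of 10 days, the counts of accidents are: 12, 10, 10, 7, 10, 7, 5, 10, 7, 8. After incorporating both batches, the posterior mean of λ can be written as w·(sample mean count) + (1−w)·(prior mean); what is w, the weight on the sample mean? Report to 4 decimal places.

0.7650

With a Gamma(shape α, rate β) prior, the Poisson likelihood is conjugate: the posterior is Gamma(α + ΣXᵢ, β + n).
Total number of days: n = 4 + 10 = 14.
Posterior mean = (α₀+S)/(β₀+n) = [n/(β₀+n)]·(S/n) + [β₀/(β₀+n)]·(α₀/β₀), so only n and β₀ enter the weight.
Weight on data w = n/(β₀+n) = 14/(4.3+14) = 14/18.3 = 0.7650.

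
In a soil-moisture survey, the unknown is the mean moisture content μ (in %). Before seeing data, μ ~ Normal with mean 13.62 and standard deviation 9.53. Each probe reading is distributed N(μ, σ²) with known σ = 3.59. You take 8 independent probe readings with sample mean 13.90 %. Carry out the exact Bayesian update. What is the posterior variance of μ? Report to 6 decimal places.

1.582934

For Normal data with known variance σ², a Normal(μ₀, σ₀²) prior on μ is conjugate. Posterior precision = 1/σ₀² + n/σ²; posterior mean is the precision-weighted average of μ₀ and x̄.
σ₀² = 9.53² = 90.8209, σ² = 3.59² = 12.8881; σ² + n·σ₀² = 12.8881 + 8·90.8209 = 739.4553.
Posterior precision = 1/σ₀² + n/σ² = 1/90.8209 + 8/12.8881 = (σ² + n·σ₀²)/(σ₀²σ²) = 739.4553/(90.8209·12.8881); posterior variance σₙ² = σ₀²σ²/(σ² + n·σ₀²) = 90.8209·12.8881/739.4553 = 1.582934.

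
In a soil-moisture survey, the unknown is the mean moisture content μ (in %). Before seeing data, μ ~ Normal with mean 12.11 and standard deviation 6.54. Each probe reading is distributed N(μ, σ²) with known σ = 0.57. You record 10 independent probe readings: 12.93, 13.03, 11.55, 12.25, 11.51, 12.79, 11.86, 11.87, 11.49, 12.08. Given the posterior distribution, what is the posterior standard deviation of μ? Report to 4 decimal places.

For Normal data with known variance σ², a Normal(μ₀, σ₀²) prior on μ is conjugate. Posterior precision = 1/σ₀² + n/σ²; posterior mean is the precision-weighted average of μ₀ and x̄.
σ₀² = 6.54² = 42.7716, σ² = 0.57² = 0.3249; σ² + n·σ₀² = 0.3249 + 10·42.7716 = 428.0409.
Posterior precision = 1/σ₀² + n/σ² = 1/42.7716 + 10/0.3249 = (σ² + n·σ₀²)/(σ₀²σ²) = 428.0409/(42.7716·0.3249); posterior variance σₙ² = σ₀²σ²/(σ² + n·σ₀²) = 42.7716·0.3249/428.0409 = 0.032465.
Posterior SD = √σₙ² = √(42.7716·0.3249/428.0409) = 0.1802.

0.1802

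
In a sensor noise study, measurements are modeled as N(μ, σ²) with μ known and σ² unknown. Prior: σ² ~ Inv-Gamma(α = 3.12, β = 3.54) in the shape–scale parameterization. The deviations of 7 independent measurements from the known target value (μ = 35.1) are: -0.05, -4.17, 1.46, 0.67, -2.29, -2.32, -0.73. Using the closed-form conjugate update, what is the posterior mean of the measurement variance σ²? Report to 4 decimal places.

3.3996

With known mean μ and an Inverse-Gamma(α, β) prior on σ², the Normal likelihood is conjugate: posterior is Inv-Gamma(α + n/2, β + Σ(xᵢ−μ)²/2).
Σ(xᵢ−μ)² = (-0.05)² + (-4.17)² + (1.46)² + (0.67)² + (-2.29)² + (-2.32)² + (-0.73)² = 31.1313.
Posterior: Inv-Gamma(3.12 + 7/2, 3.54 + 31.1313/2) = Inv-Gamma(6.62, 19.10565).
E[σ²|data] = β/(α−1) = 19.10565/5.62 = 3.3996.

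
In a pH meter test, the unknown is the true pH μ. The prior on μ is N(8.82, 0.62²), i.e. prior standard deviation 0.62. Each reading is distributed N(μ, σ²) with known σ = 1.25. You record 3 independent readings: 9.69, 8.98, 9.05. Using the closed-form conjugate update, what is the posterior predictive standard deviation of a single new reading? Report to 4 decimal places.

For Normal data with known variance σ², a Normal(μ₀, σ₀²) prior on μ is conjugate. Posterior precision = 1/σ₀² + n/σ²; posterior mean is the precision-weighted average of μ₀ and x̄.
σ₀² = 0.62² = 0.3844, σ² = 1.25² = 1.5625; σ² + n·σ₀² = 1.5625 + 3·0.3844 = 2.7157.
Posterior precision = 1/σ₀² + n/σ² = 1/0.3844 + 3/1.5625 = (σ² + n·σ₀²)/(σ₀²σ²) = 2.7157/(0.3844·1.5625); posterior variance σₙ² = σ₀²σ²/(σ² + n·σ₀²) = 0.3844·1.5625/2.7157 = 0.221168.
Predictive variance for one new observation = σₙ² + σ² = 0.3844·1.5625/2.7157 + 1.5625 = σ²·(σ₀² + 2.7157)/2.7157 = 1.5625·3.1001/2.7157 = 1.783668; SD = √(1.5625·3.1001/2.7157) = 1.3355.

1.3355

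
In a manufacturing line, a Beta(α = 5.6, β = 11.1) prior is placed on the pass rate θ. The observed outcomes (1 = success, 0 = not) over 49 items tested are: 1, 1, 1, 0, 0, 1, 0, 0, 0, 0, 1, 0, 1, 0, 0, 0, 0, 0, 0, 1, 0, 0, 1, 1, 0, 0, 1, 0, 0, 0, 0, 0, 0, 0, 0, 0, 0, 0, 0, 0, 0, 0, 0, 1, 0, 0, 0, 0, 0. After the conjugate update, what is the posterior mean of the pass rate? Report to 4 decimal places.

The Beta prior is conjugate to a Binomial/Bernoulli likelihood; the update adds successes to α and failures to β.
Posterior: Beta(α+k, β+n−k) = Beta(5.6+11, 11.1+38) = Beta(16.6, 49.1).
Posterior mean = α/(α+β) = 16.6/65.7 = 0.2527.

0.2527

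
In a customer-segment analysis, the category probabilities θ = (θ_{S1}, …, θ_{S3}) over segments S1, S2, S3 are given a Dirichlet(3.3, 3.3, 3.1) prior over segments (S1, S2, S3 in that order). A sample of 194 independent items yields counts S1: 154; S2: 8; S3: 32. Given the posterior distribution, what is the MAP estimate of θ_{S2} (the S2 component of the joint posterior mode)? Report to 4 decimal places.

The Dirichlet prior is conjugate to the Multinomial likelihood: each posterior αⱼ = prior αⱼ + observed count nⱼ.
Posterior concentration: (157.3, 11.3, 35.1), total = 203.7.
Joint mode component: (α_{S2}−1)/(Σα−K) = 10.3/200.7 = 0.0513.

0.0513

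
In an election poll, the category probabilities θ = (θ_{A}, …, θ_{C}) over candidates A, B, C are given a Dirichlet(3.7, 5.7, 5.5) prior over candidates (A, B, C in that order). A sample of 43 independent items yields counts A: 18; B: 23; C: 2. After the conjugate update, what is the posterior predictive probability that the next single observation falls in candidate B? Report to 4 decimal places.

0.4957

The Dirichlet prior is conjugate to the Multinomial likelihood: each posterior αⱼ = prior αⱼ + observed count nⱼ.
Posterior concentration: (21.7, 28.7, 7.5), total = 57.9.
P(next = B | data) = α_{B}/Σα = 0.4957.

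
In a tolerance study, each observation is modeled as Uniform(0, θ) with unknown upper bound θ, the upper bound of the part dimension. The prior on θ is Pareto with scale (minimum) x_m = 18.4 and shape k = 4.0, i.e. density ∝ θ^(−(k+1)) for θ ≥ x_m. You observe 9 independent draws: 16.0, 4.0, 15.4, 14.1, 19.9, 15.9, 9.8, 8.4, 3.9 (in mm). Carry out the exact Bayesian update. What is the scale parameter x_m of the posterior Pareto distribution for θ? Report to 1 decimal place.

19.9

A Pareto(scale x_m, shape k) prior on the upper bound θ of Uniform(0, θ) is conjugate: posterior is Pareto(max(x_m, max xᵢ), k + n).
Sample maximum = 19.9; prior scale x_m = 18.4 → posterior scale = max = 19.9.
Posterior shape = 4.0 + 9 = 13.0.
Posterior scale x_m = 19.9.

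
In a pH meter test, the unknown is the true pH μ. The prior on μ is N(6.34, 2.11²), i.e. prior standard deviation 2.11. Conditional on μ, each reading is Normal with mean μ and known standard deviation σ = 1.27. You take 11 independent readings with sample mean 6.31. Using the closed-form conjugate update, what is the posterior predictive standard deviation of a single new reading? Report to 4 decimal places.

1.3247

For Normal data with known variance σ², a Normal(μ₀, σ₀²) prior on μ is conjugate. Posterior precision = 1/σ₀² + n/σ²; posterior mean is the precision-weighted average of μ₀ and x̄.
σ₀² = 2.11² = 4.4521, σ² = 1.27² = 1.6129; σ² + n·σ₀² = 1.6129 + 11·4.4521 = 50.586.
Posterior precision = 1/σ₀² + n/σ² = 1/4.4521 + 11/1.6129 = (σ² + n·σ₀²)/(σ₀²σ²) = 50.586/(4.4521·1.6129); posterior variance σₙ² = σ₀²σ²/(σ² + n·σ₀²) = 4.4521·1.6129/50.586 = 0.141952.
Predictive variance for one new observation = σₙ² + σ² = 4.4521·1.6129/50.586 + 1.6129 = σ²·(σ₀² + 50.586)/50.586 = 1.6129·55.0381/50.586 = 1.754852; SD = √(1.6129·55.0381/50.586) = 1.3247.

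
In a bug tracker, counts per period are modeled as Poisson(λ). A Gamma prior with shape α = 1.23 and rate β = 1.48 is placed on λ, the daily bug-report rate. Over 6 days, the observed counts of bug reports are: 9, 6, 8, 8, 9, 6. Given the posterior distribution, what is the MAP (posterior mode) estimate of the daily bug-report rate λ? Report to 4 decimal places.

6.1805

With a Gamma(shape α, rate β) prior, the Poisson likelihood is conjugate: the posterior is Gamma(α + ΣXᵢ, β + n).
Sum of counts S = 46 over n = 6 days.
Posterior: Gamma(α+S, β+n) = Gamma(1.23+46, 1.48+6) = Gamma(47.23, 7.48).
Mode of Gamma(α,β) for α≥1 is (α−1)/β = 46.23/7.48 = 6.1805.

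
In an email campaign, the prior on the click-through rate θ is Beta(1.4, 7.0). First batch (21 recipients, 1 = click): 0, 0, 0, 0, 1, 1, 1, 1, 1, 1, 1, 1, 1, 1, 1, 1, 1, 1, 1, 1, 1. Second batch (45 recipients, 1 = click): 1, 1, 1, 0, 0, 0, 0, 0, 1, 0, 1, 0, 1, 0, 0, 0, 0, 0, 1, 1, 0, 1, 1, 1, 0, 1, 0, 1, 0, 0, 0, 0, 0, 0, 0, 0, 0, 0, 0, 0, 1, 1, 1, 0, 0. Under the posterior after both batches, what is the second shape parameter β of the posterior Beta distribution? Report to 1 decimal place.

40.0

The Beta prior is conjugate to a Binomial/Bernoulli likelihood; the update adds successes to α and failures to β.
After batch 1: Beta(1.4+17, 7.0+4) = Beta(18.4, 11.0).
After batch 2: Beta(18.4+16, 11.0+29) = Beta(34.4, 40.0).
Posterior β = 40.0.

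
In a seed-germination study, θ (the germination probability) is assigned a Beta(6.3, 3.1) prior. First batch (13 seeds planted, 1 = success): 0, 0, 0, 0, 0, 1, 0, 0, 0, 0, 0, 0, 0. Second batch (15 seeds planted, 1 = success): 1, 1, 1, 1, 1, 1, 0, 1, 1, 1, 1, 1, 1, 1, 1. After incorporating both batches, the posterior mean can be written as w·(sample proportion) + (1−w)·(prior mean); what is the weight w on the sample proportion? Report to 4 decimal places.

The Beta prior is conjugate to a Binomial/Bernoulli likelihood; the update adds successes to α and failures to β.
Total number of seeds planted: n = 13 + 15 = 28.
Posterior mean = (α₀+k)/(α₀+β₀+n) = [n/(α₀+β₀+n)]·(k/n) + [(α₀+β₀)/(α₀+β₀+n)]·α₀/(α₀+β₀), so only n and the prior enter the weight.
The weight on the data is w = n/(α₀+β₀+n) = 28/(6.3+3.1+28) = 28/37.4 = 0.7487.

0.7487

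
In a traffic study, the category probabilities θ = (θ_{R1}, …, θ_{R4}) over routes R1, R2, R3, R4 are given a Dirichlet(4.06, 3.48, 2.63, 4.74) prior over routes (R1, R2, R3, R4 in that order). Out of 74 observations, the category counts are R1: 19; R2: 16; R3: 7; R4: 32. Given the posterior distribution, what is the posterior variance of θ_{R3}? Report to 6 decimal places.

The Dirichlet prior is conjugate to the Multinomial likelihood: each posterior αⱼ = prior αⱼ + observed count nⱼ.
Posterior concentration: (23.06, 19.48, 9.63, 36.74), total = 88.91.
Var[θ_j] = α_j(Σα−α_j)/((Σα)²(Σα+1)) = 9.63·79.28/(88.91²·89.91) = 0.001074.

0.001074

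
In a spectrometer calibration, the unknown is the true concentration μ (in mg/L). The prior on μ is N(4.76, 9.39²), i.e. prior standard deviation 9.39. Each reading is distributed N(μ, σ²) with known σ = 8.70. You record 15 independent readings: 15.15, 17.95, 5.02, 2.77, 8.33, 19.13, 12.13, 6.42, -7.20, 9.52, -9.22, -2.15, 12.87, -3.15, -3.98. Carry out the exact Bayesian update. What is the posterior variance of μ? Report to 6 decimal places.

For Normal data with known variance σ², a Normal(μ₀, σ₀²) prior on μ is conjugate. Posterior precision = 1/σ₀² + n/σ²; posterior mean is the precision-weighted average of μ₀ and x̄.
σ₀² = 9.39² = 88.1721, σ² = 8.70² = 75.69; σ² + n·σ₀² = 75.69 + 15·88.1721 = 1398.2715.
Posterior precision = 1/σ₀² + n/σ² = 1/88.1721 + 15/75.69 = (σ² + n·σ₀²)/(σ₀²σ²) = 1398.2715/(88.1721·75.69); posterior variance σₙ² = σ₀²σ²/(σ² + n·σ₀²) = 88.1721·75.69/1398.2715 = 4.772854.

4.772854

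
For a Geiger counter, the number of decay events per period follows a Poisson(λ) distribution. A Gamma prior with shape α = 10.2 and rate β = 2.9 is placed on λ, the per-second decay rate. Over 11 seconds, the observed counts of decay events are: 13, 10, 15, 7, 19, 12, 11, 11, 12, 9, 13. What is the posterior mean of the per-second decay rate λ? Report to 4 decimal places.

With a Gamma(shape α, rate β) prior, the Poisson likelihood is conjugate: the posterior is Gamma(α + ΣXᵢ, β + n).
Sum of counts S = 132 over n = 11 seconds.
Posterior: Gamma(α+S, β+n) = Gamma(10.2+132, 2.9+11) = Gamma(142.2, 13.9).
Posterior mean = α/β = 142.2/13.9 = 10.2302.

10.2302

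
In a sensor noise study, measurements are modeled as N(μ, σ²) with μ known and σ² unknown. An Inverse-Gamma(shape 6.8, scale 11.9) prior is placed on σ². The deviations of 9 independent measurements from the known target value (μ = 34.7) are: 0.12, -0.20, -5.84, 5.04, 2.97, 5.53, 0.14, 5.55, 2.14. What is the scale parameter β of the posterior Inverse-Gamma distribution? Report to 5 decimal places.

With known mean μ and an Inverse-Gamma(α, β) prior on σ², the Normal likelihood is conjugate: posterior is Inv-Gamma(α + n/2, β + Σ(xᵢ−μ)²/2).
Σ(xᵢ−μ)² = (0.12)² + (-0.20)² + (-5.84)² + (5.04)² + (2.97)² + (5.53)² + (0.14)² + (5.55)² + (2.14)² = 134.3651.
Posterior: Inv-Gamma(6.8 + 9/2, 11.9 + 134.3651/2) = Inv-Gamma(11.30, 79.08255).
Posterior β = 79.08255.

79.08255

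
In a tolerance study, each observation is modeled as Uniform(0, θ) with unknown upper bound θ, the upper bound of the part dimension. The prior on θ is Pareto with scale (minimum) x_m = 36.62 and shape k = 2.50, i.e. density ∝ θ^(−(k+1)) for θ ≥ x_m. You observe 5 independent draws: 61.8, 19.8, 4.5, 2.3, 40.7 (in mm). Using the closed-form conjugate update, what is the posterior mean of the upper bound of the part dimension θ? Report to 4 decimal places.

A Pareto(scale x_m, shape k) prior on the upper bound θ of Uniform(0, θ) is conjugate: posterior is Pareto(max(x_m, max xᵢ), k + n).
Sample maximum = 61.8; prior scale x_m = 36.62 → posterior scale = max = 61.80.
Posterior shape = 2.50 + 5 = 7.50.
E[θ|data] = k·x_m/(k−1) = 7.50·61.80/6.50 = 71.3077.

71.3077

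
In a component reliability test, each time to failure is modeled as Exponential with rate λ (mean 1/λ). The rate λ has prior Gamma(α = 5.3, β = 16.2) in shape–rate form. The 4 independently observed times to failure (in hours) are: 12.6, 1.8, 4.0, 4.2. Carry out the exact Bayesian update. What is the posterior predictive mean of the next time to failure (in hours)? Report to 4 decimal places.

4.6747

With a Gamma(shape α, rate β) prior on the exponential rate λ, the posterior after n observations with total T = Σxᵢ is Gamma(α+n, β+T).
Sum of observations T = 22.6 hours; n = 4.
Posterior: Gamma(5.3+4, 16.2+22.6) = Gamma(9.3, 38.8).
The predictive distribution for the next observation is Lomax; its mean is β/(α−1) = 38.8/8.3 = 4.6747.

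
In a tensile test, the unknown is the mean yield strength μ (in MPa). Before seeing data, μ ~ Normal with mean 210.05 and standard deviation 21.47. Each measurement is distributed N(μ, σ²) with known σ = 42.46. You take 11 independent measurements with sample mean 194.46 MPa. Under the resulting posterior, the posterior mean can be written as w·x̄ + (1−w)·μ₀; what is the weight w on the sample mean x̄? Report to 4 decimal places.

0.7377

For Normal data with known variance σ², a Normal(μ₀, σ₀²) prior on μ is conjugate. Posterior precision = 1/σ₀² + n/σ²; posterior mean is the precision-weighted average of μ₀ and x̄.
σ₀² = 21.47² = 460.9609, σ² = 42.46² = 1802.8516. Prior precision 1/σ₀² = 1/460.9609; data precision n/σ² = 11/1802.8516.
w = (n/σ²)/(1/σ₀² + n/σ²) = n·σ₀²/(σ² + n·σ₀²) = 11·460.9609/(1802.8516 + 11·460.9609) = 5070.5699/6873.4215 = 0.7377.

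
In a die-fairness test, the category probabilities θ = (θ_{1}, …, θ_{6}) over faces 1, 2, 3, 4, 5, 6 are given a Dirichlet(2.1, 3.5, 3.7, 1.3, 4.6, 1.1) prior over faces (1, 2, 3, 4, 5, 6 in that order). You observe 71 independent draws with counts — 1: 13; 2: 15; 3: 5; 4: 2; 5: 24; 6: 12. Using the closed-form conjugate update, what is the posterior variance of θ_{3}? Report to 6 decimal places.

The Dirichlet prior is conjugate to the Multinomial likelihood: each posterior αⱼ = prior αⱼ + observed count nⱼ.
Posterior concentration: (15.1, 18.5, 8.7, 3.3, 28.6, 13.1), total = 87.3.
Var[θ_j] = α_j(Σα−α_j)/((Σα)²(Σα+1)) = 8.7·78.6/(87.3²·88.3) = 0.001016.

0.001016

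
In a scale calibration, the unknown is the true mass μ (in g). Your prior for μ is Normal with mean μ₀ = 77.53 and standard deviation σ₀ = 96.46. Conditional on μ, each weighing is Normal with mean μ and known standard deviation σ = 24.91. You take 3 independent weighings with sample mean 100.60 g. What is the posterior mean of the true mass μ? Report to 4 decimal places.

For Normal data with known variance σ², a Normal(μ₀, σ₀²) prior on μ is conjugate. Posterior precision = 1/σ₀² + n/σ²; posterior mean is the precision-weighted average of μ₀ and x̄.
n·x̄ = 3·100.60 = 301.8.
σ₀² = 96.46² = 9304.5316, σ² = 24.91² = 620.5081; σ² + n·σ₀² = 620.5081 + 3·9304.5316 = 28534.1029.
Posterior mean = (μ₀/σ₀² + n·x̄/σ²)/(1/σ₀² + n/σ²) = (σ²·μ₀ + σ₀²·n·x̄)/(σ² + n·σ₀²) = (620.5081·77.53 + 9304.5316·301.8)/28534.1029 = 2856215.629873/28534.1029 = 100.0983.

100.0983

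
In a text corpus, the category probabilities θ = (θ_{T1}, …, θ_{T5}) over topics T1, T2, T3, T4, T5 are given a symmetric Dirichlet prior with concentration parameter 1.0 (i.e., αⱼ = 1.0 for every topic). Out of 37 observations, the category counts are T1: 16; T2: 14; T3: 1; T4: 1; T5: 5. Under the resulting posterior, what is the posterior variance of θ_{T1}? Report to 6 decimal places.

0.005603

The Dirichlet prior is conjugate to the Multinomial likelihood: each posterior αⱼ = prior αⱼ + observed count nⱼ.
Posterior concentration: (17.0, 15.0, 2.0, 2.0, 6.0), total = 42.0.
Var[θ_j] = α_j(Σα−α_j)/((Σα)²(Σα+1)) = 17.0·25.0/(42.0²·43.0) = 0.005603.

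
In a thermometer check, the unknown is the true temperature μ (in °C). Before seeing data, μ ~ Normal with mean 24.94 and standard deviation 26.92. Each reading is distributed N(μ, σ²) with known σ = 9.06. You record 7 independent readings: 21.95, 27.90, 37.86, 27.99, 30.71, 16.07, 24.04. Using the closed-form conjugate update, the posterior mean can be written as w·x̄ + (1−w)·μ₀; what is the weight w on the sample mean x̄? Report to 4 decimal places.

0.9841

For Normal data with known variance σ², a Normal(μ₀, σ₀²) prior on μ is conjugate. Posterior precision = 1/σ₀² + n/σ²; posterior mean is the precision-weighted average of μ₀ and x̄.
σ₀² = 26.92² = 724.6864, σ² = 9.06² = 82.0836. Prior precision 1/σ₀² = 1/724.6864; data precision n/σ² = 7/82.0836.
w = (n/σ²)/(1/σ₀² + n/σ²) = n·σ₀²/(σ² + n·σ₀²) = 7·724.6864/(82.0836 + 7·724.6864) = 5072.8048/5154.8884 = 0.9841.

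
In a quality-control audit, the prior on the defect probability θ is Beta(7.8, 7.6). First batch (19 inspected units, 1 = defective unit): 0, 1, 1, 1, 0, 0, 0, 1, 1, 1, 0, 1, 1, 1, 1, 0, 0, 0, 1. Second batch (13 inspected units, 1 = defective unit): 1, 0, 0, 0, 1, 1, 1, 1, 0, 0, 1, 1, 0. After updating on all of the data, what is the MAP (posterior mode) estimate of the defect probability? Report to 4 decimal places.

0.5463

The Beta prior is conjugate to a Binomial/Bernoulli likelihood; the update adds successes to α and failures to β.
After batch 1: Beta(7.8+11, 7.6+8) = Beta(18.8, 15.6).
After batch 2: Beta(18.8+7, 15.6+6) = Beta(25.8, 21.6).
Mode of Beta(a,b) for a,b>1 is (a−1)/(a+b−2) = 24.8/45.4 = 0.5463.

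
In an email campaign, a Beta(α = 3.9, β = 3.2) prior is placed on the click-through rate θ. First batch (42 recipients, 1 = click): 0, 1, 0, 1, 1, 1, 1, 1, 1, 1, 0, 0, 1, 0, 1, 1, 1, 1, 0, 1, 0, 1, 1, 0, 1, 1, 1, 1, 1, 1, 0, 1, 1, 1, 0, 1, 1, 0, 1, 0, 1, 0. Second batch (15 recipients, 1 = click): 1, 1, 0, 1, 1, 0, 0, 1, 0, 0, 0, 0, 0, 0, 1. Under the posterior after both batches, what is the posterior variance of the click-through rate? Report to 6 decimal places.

0.003665

The Beta prior is conjugate to a Binomial/Bernoulli likelihood; the update adds successes to α and failures to β.
After batch 1: Beta(3.9+29, 3.2+13) = Beta(32.9, 16.2).
After batch 2: Beta(32.9+6, 16.2+9) = Beta(38.9, 25.2).
Var = αβ/((α+β)²(α+β+1)) = 38.9·25.2/(64.1²·65.1) = 0.003665.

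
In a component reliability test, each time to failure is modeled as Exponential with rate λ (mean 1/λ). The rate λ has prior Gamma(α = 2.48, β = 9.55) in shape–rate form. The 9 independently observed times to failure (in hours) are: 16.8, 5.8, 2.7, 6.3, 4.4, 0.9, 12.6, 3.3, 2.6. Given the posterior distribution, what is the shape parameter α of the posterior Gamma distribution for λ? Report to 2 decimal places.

11.48

With a Gamma(shape α, rate β) prior on the exponential rate λ, the posterior after n observations with total T = Σxᵢ is Gamma(α+n, β+T).
Sum of observations T = 55.4 hours; n = 9.
Posterior: Gamma(2.48+9, 9.55+55.4) = Gamma(11.48, 64.95).
Posterior α = 11.48.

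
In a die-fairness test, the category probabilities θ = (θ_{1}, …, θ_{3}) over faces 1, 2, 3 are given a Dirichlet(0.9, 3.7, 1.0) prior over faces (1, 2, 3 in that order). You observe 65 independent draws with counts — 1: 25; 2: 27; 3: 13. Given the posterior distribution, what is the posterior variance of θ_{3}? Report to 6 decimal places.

The Dirichlet prior is conjugate to the Multinomial likelihood: each posterior αⱼ = prior αⱼ + observed count nⱼ.
Posterior concentration: (25.9, 30.7, 14.0), total = 70.6.
Var[θ_j] = α_j(Σα−α_j)/((Σα)²(Σα+1)) = 14.0·56.6/(70.6²·71.6) = 0.002220.

0.002220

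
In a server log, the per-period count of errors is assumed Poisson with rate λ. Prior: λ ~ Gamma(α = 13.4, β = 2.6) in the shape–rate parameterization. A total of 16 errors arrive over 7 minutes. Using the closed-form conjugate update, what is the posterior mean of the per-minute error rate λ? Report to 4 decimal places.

With a Gamma(shape α, rate β) prior, the Poisson likelihood is conjugate: the posterior is Gamma(α + ΣXᵢ, β + n).
Posterior: Gamma(α+S, β+n) = Gamma(13.4+16, 2.6+7) = Gamma(29.4, 9.6).
Posterior mean = α/β = 29.4/9.6 = 3.0625.

3.0625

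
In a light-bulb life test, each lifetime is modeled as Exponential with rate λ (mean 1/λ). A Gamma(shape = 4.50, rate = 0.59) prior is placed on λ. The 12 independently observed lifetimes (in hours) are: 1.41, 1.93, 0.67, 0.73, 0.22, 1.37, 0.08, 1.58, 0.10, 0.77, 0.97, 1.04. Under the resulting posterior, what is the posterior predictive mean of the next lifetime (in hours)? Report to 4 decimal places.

0.7394

With a Gamma(shape α, rate β) prior on the exponential rate λ, the posterior after n observations with total T = Σxᵢ is Gamma(α+n, β+T).
Sum of observations T = 10.87 hours; n = 12.
Posterior: Gamma(4.50+12, 0.59+10.87) = Gamma(16.50, 11.46).
The predictive distribution for the next observation is Lomax; its mean is β/(α−1) = 11.46/15.50 = 0.7394.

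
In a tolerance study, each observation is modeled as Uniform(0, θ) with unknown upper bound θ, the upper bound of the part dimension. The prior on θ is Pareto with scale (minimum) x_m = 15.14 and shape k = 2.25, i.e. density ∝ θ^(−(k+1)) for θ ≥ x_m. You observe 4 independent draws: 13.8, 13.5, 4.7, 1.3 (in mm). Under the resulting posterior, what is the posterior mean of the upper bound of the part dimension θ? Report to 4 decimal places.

A Pareto(scale x_m, shape k) prior on the upper bound θ of Uniform(0, θ) is conjugate: posterior is Pareto(max(x_m, max xᵢ), k + n).
Sample maximum = 13.8; prior scale x_m = 15.14 → posterior scale = max = 15.14.
Posterior shape = 2.25 + 4 = 6.25.
E[θ|data] = k·x_m/(k−1) = 6.25·15.14/5.25 = 18.0238.

18.0238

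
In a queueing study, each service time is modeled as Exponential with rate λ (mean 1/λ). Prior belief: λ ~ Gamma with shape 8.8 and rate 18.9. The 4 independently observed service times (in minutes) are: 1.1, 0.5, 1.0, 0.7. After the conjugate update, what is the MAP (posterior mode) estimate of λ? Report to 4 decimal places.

0.5315

With a Gamma(shape α, rate β) prior on the exponential rate λ, the posterior after n observations with total T = Σxᵢ is Gamma(α+n, β+T).
Sum of observations T = 3.3 minutes; n = 4.
Posterior: Gamma(8.8+4, 18.9+3.3) = Gamma(12.8, 22.2).
Mode = (α−1)/β = 0.5315.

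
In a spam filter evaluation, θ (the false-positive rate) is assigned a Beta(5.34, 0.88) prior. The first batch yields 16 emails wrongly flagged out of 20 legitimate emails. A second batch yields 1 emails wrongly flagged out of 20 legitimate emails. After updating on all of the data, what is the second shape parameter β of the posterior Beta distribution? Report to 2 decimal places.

The Beta prior is conjugate to a Binomial/Bernoulli likelihood; the update adds successes to α and failures to β.
After batch 1: Beta(5.34+16, 0.88+4) = Beta(21.34, 4.88).
After batch 2: Beta(21.34+1, 4.88+19) = Beta(22.34, 23.88).
Posterior β = 23.88.

23.88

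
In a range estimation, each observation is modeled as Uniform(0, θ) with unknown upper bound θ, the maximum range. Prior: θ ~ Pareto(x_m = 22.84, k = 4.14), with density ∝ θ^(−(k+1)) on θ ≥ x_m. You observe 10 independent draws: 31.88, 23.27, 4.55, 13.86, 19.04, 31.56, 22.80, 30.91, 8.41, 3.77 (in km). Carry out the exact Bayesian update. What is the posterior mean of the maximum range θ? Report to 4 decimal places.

34.3062

A Pareto(scale x_m, shape k) prior on the upper bound θ of Uniform(0, θ) is conjugate: posterior is Pareto(max(x_m, max xᵢ), k + n).
Sample maximum = 31.88; prior scale x_m = 22.84 → posterior scale = max = 31.88.
Posterior shape = 4.14 + 10 = 14.14.
E[θ|data] = k·x_m/(k−1) = 14.14·31.88/13.14 = 34.3062.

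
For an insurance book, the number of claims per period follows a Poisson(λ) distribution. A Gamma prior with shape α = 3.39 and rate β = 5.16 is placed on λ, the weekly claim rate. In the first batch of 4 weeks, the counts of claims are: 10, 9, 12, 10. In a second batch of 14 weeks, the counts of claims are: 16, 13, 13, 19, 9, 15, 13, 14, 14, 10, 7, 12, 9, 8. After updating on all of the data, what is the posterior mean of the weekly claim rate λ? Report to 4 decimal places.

9.3433

With a Gamma(shape α, rate β) prior, the Poisson likelihood is conjugate: the posterior is Gamma(α + ΣXᵢ, β + n).
Batch 1: sum of counts S = 41 over n = 4 weeks.
After batch 1: Gamma(α+S, β+n) = Gamma(3.39+41, 5.16+4) = Gamma(44.39, 9.16).
Batch 2: sum of counts S = 172 over n = 14 weeks.
After batch 2: Gamma(α+S, β+n) = Gamma(44.39+172, 9.16+14) = Gamma(216.39, 23.16).
Posterior mean = α/β = 216.39/23.16 = 9.3433.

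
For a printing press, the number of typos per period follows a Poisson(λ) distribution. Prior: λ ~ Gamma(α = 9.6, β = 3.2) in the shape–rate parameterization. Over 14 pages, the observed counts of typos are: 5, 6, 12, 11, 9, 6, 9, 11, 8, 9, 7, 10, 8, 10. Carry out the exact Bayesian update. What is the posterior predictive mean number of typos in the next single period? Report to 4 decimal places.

7.5930

With a Gamma(shape α, rate β) prior, the Poisson likelihood is conjugate: the posterior is Gamma(α + ΣXᵢ, β + n).
Sum of counts S = 121 over n = 14 pages.
Posterior: Gamma(α+S, β+n) = Gamma(9.6+121, 3.2+14) = Gamma(130.6, 17.2).
The predictive distribution for one future period is NegBinom with mean α/β = 7.5930.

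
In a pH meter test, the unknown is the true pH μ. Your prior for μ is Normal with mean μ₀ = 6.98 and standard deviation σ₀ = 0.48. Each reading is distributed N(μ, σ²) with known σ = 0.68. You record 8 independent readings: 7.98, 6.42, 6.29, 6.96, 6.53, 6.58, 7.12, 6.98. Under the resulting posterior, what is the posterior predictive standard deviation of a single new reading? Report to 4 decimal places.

0.7132

For Normal data with known variance σ², a Normal(μ₀, σ₀²) prior on μ is conjugate. Posterior precision = 1/σ₀² + n/σ²; posterior mean is the precision-weighted average of μ₀ and x̄.
σ₀² = 0.48² = 0.2304, σ² = 0.68² = 0.4624; σ² + n·σ₀² = 0.4624 + 8·0.2304 = 2.3056.
Posterior precision = 1/σ₀² + n/σ² = 1/0.2304 + 8/0.4624 = (σ² + n·σ₀²)/(σ₀²σ²) = 2.3056/(0.2304·0.4624); posterior variance σₙ² = σ₀²σ²/(σ² + n·σ₀²) = 0.2304·0.4624/2.3056 = 0.046208.
Predictive variance for one new observation = σₙ² + σ² = 0.2304·0.4624/2.3056 + 0.4624 = σ²·(σ₀² + 2.3056)/2.3056 = 0.4624·2.536/2.3056 = 0.508608; SD = √(0.4624·2.536/2.3056) = 0.7132.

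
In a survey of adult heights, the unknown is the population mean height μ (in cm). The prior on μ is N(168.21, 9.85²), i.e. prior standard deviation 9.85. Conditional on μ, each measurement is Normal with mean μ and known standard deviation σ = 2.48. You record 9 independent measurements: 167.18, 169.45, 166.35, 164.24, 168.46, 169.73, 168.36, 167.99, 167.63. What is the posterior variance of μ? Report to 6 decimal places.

For Normal data with known variance σ², a Normal(μ₀, σ₀²) prior on μ is conjugate. Posterior precision = 1/σ₀² + n/σ²; posterior mean is the precision-weighted average of μ₀ and x̄.
σ₀² = 9.85² = 97.0225, σ² = 2.48² = 6.1504; σ² + n·σ₀² = 6.1504 + 9·97.0225 = 879.3529.
Posterior precision = 1/σ₀² + n/σ² = 1/97.0225 + 9/6.1504 = (σ² + n·σ₀²)/(σ₀²σ²) = 879.3529/(97.0225·6.1504); posterior variance σₙ² = σ₀²σ²/(σ² + n·σ₀²) = 97.0225·6.1504/879.3529 = 0.678598.

0.678598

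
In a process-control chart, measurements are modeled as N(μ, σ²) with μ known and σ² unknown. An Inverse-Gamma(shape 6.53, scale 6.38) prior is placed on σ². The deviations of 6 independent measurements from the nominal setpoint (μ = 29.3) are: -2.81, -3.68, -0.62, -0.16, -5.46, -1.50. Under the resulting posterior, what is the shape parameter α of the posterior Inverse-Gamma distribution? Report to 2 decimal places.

With known mean μ and an Inverse-Gamma(α, β) prior on σ², the Normal likelihood is conjugate: posterior is Inv-Gamma(α + n/2, β + Σ(xᵢ−μ)²/2).
Σ(xᵢ−μ)² = (-2.81)² + (-3.68)² + (-0.62)² + (-0.16)² + (-5.46)² + (-1.50)² = 53.9101.
Posterior: Inv-Gamma(6.53 + 6/2, 6.38 + 53.9101/2) = Inv-Gamma(9.53, 33.33505).
Posterior α = 9.53.

9.53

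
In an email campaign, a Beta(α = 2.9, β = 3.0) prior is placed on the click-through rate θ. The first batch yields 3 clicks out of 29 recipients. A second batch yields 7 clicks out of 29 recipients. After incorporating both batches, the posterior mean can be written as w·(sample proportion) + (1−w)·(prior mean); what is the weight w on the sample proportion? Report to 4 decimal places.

0.9077

The Beta prior is conjugate to a Binomial/Bernoulli likelihood; the update adds successes to α and failures to β.
Total number of recipients: n = 29 + 29 = 58.
Posterior mean = (α₀+k)/(α₀+β₀+n) = [n/(α₀+β₀+n)]·(k/n) + [(α₀+β₀)/(α₀+β₀+n)]·α₀/(α₀+β₀), so only n and the prior enter the weight.
The weight on the data is w = n/(α₀+β₀+n) = 58/(2.9+3.0+58) = 58/63.9 = 0.9077.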